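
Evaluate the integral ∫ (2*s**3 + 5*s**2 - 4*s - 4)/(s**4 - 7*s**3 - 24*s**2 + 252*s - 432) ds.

73*log(s - 6)/9 - 47*log(s - 4)/5 + 83*log(s - 3)/27 + 29*log(s + 6)/135 + C

Factor the denominator: (s - 6)*(s - 4)*(s - 3)*(s + 6).
Partial-fraction decomposition: 29/(135*(s + 6)) + 83/(27*(s - 3)) - 47/(5*(s - 4)) + 73/(9*(s - 6)).
Integrate each term: A/(s−a) contributes A·log|s−a|.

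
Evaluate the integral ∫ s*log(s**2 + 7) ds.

s**2*log(s**2 + 7)/2 - s**2/2 + 7*log(s**2 + 7)/2 + C

Let u = s**2 + 7, so du = (2*s) ds.
The integral becomes (1/2)·∫ log(u) du; integrate by parts with u′=log(u), dv′=du.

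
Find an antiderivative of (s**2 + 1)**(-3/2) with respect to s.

s/sqrt(s**2 + 1) + C

Substitute s = tan(θ), so ds = sec(θ)^2 dθ and the radical becomes sqrt(s**2 + 1) = sec(θ) by the Pythagorean identity.
Integrate the resulting trig expression in θ, then back-substitute tan(θ) = s, sec(θ) = sqrt(s**2 + 1) (absorbing any constant into C).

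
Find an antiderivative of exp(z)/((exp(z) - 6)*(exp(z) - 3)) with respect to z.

log(exp(z) - 6)/3 - log(exp(z) - 3)/3 + C

Let u = e^z, du = e^z dz.
The integral becomes ∫ du/((u-3)(u-6)); decompose into partial fractions.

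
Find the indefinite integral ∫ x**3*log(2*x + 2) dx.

Use integration by parts with u = log(2*x + 2), dv = x**3 dx.
Then du = 2/(2*x + 2) dx and v = x**4/4.

x**4*log(2*x + 2)/4 - x**4/16 + x**3/12 - x**2/8 + x/4 - log(x + 1)/4 + C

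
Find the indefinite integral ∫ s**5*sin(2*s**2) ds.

-s**4*cos(2*s**2)/4 + s**2*sin(2*s**2)/4 + cos(2*s**2)/8 + C

Let u = s², du = 2s ds; rewrite as (1/2)∫ u^2·sin(2u) du.
Now integrate by parts 2 times.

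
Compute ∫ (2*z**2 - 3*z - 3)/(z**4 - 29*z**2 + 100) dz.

16*log(z - 5)/105 + log(z - 2)/84 + 11*log(z + 2)/84 - 31*log(z + 5)/105 + C

Factor the denominator: (z - 5)*(z - 2)*(z + 2)*(z + 5).
Partial-fraction decomposition: -31/(105*(z + 5)) + 11/(84*(z + 2)) + 1/(84*(z - 2)) + 16/(105*(z - 5)).
Integrate each term: A/(z−a) contributes A·log|z−a|.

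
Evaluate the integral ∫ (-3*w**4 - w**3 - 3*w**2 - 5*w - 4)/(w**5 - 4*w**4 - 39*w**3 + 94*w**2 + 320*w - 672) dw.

Factor the denominator: (w - 7)*(w - 3)*(w - 2)*(w + 4)**2.
Partial-fraction decomposition: -102629/(106722*(w + 4)) + 368/(231*(w + 4)**2) - 41/(90*(w - 2)) + 79/(49*(w - 3)) - 1933/(605*(w - 7)).
Integrate each term; A/(w−a) gives A·log|w−a|; A/(w−a)² gives −A/(w−a).

-1933*log(w - 7)/605 + 79*log(w - 3)/49 - 41*log(w - 2)/90 - 102629*log(w + 4)/106722 - 368/(231*w + 924) + C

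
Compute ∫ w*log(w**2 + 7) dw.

Let u = w**2 + 7, so du = (2*w) dw.
The integral becomes (1/2)·∫ log(u) du; integrate by parts with u′=log(u), dv′=du.

w**2*log(w**2 + 7)/2 - w**2/2 + 7*log(w**2 + 7)/2 + C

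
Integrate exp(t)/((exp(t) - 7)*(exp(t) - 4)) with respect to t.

Let u = e^t, du = e^t dt.
The integral becomes ∫ du/((u-7)(u-4)); decompose into partial fractions.

log(exp(t) - 7)/3 - log(exp(t) - 4)/3 + C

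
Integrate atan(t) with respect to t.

t*atan(t) - log(t**2 + 1)/2 + C

Use integration by parts with u = arctan(t), dv = dt.
Then du = 1/(t**2 + 1) dt.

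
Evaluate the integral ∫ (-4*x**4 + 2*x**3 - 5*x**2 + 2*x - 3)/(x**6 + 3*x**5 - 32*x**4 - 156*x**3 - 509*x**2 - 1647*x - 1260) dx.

-13*log(x - 7)/87 + log(x + 1)/60 - 113*log(x + 4)/75 + 361*log(x + 5)/204 - 3209*log(x**2 + 9)/49300 - 953*atan(x/3)/24650 + C

Factor the denominator: (x - 7)*(x + 1)*(x + 4)*(x + 5)*(x**2 + 9).
Partial-fraction decomposition: -(3209*x + 2859)/(24650*(x**2 + 9)) + 361/(204*(x + 5)) - 113/(75*(x + 4)) + 1/(60*(x + 1)) - 13/(87*(x - 7)).
Integrate each term; A/(x−a) gives A·log|x−a|; the (Bx+D)/(x²+p²) term gives a log and an atan.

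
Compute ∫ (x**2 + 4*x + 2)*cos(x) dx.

x**2*sin(x) + 4*x*sin(x) + 2*x*cos(x) + 4*cos(x) + C

Use integration by parts with u = x**2 + 4*x + 2, dv = cos(x) dx, so v = sin(x).
Apply parts 2 times (tabular method): alternate signs, differentiate u down to 0, integrate dv up.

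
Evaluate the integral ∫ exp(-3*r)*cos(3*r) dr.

Let I denote the integral. Integrate by parts with u = cos(3*r), dv = exp(-3*r) dr, so v = -exp(-3*r)/3: I = -exp(-3*r)*cos(3*r)/3 − ∫ exp(-3*r)*sin(3*r) dr.
Apply parts again with u = sin(3*r), dv = exp(-3*r) dr: ∫ exp(-3*r)*sin(3*r) dr = -exp(-3*r)*sin(3*r)/3 + I. Substituting back brings back I: I = exp(-3*r)*sin(3*r)/3 - exp(-3*r)*cos(3*r)/3 − I.
Solving for I: (1 + 1)·I equals the remaining terms, so I = (1/2)·(exp(-3*r)*sin(3*r)/3 - exp(-3*r)*cos(3*r)/3).

exp(-3*r)*sin(3*r)/6 - exp(-3*r)*cos(3*r)/6 + C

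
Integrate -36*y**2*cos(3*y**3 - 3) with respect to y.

Let u = 3*y**3 - 3, so du = (9*y**2) dy.
Rewriting, the integral becomes -4·∫ cos(u) du = -4·sin(u).
Substituting back, u = 3*y**3 - 3.

-4*sin(3*y**3 - 3) + C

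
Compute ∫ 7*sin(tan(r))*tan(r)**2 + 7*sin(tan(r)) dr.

Let u = tan(r), so du = (tan(r)**2 + 1) dr.
Rewriting, the integral becomes 7·∫ sin(u) du = 7·-cos(u).
Substituting back, u = tan(r).

-7*cos(tan(r)) + C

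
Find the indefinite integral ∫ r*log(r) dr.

r**2*log(r)/2 - r**2/4 + C

Use integration by parts with u = log(r), dv = r dr.
Then du = 1/r dr and v = r**2/2.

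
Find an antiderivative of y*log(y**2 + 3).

Let u = y**2 + 3, so du = (2*y) dy.
The integral becomes (1/2)·∫ log(u) du; integrate by parts with u′=log(u), dv′=du.

y**2*log(y**2 + 3)/2 - y**2/2 + 3*log(y**2 + 3)/2 + C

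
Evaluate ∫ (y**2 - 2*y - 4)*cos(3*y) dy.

Use integration by parts with u = y**2 - 2*y - 4, dv = cos(3*y) dy, so v = sin(3*y)/3.
Apply parts 2 times (tabular method): alternate signs, differentiate u down to 0, integrate dv up.

y**2*sin(3*y)/3 - 2*y*sin(3*y)/3 + 2*y*cos(3*y)/9 - 38*sin(3*y)/27 - 2*cos(3*y)/9 + C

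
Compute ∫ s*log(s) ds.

Use integration by parts with u = log(s), dv = s ds.
Then du = 1/s ds and v = s**2/2.

s**2*log(s)/2 - s**2/4 + C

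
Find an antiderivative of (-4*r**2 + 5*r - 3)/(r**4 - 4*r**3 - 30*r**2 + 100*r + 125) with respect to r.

-71*log(r - 5)/300 - log(r + 1)/12 + 8*log(r + 5)/25 + 13/(10*r - 50) + C

Factor the denominator: (r - 5)**2*(r + 1)*(r + 5).
Partial-fraction decomposition: 8/(25*(r + 5)) - 1/(12*(r + 1)) - 71/(300*(r - 5)) - 13/(10*(r - 5)**2).
Integrate each term; A/(r−a) gives A·log|r−a|; A/(r−a)² gives −A/(r−a).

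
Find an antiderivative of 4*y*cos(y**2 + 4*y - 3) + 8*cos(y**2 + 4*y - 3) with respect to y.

2*sin(y**2 + 4*y - 3) + C

Let u = y**2 + 4*y - 3, so du = (2*y + 4) dy.
Rewriting, the integral becomes 2·∫ cos(u) du = 2·sin(u).
Substituting back, u = y**2 + 4*y - 3.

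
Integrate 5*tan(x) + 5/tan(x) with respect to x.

5*log(tan(x)) + C

Let u = tan(x), so du = (tan(x)**2 + 1) dx.
Rewriting, the integral becomes 5·∫ 1/u du = 5·log(u).
Substituting back, u = tan(x).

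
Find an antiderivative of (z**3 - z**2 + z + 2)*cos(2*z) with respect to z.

z**3*sin(2*z)/2 - z**2*sin(2*z)/2 + 3*z**2*cos(2*z)/4 - z*sin(2*z)/4 - z*cos(2*z)/2 + 5*sin(2*z)/4 - cos(2*z)/8 + C

Use integration by parts with u = z**3 - z**2 + z + 2, dv = cos(2*z) dz, so v = sin(2*z)/2.
Apply parts 3 times (tabular method): alternate signs, differentiate u down to 0, integrate dv up.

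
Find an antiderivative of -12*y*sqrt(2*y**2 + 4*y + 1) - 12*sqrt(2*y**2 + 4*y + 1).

-2*(2*y**2 + 4*y + 1)**(3/2) + C

Let u = 2*y**2 + 4*y + 1, so du = (4*y + 4) dy.
Rewriting, the integral becomes -3·∫ √u du = -3·(2/3)u^(3/2).
Substituting back, u = 2*y**2 + 4*y + 1.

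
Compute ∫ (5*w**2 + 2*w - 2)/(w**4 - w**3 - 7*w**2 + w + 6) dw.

Factor the denominator: (w - 3)*(w - 1)*(w + 1)*(w + 2).
Partial-fraction decomposition: -14/(15*(w + 2)) + 1/(8*(w + 1)) - 5/(12*(w - 1)) + 49/(40*(w - 3)).
Integrate each term: A/(w−a) contributes A·log|w−a|.

49*log(w - 3)/40 - 5*log(w - 1)/12 + log(w + 1)/8 - 14*log(w + 2)/15 + C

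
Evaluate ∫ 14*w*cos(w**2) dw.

7*sin(w**2) + C

Let u = w**2, so du = (2*w) dw.
Rewriting, the integral becomes 7·∫ cos(u) du = 7·sin(u).
Substituting back, u = w**2.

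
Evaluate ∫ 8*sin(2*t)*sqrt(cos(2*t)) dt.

-8*cos(2*t)**(3/2)/3 + C

Let u = cos(2*t), so du = (-2*sin(2*t)) dt.
Rewriting, the integral becomes -4·∫ √u du = -4·(2/3)u^(3/2).
Substituting back, u = cos(2*t).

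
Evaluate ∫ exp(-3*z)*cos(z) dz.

Let I denote the integral. Integrate by parts with u = cos(z), dv = exp(-3*z) dz, so v = -exp(-3*z)/3: I = -exp(-3*z)*cos(z)/3 − (1/3)·∫ exp(-3*z)*sin(z) dz.
Apply parts again with u = sin(z), dv = exp(-3*z) dz: ∫ exp(-3*z)*sin(z) dz = -exp(-3*z)*sin(z)/3 + (1/3)·I. Substituting back brings back I: I = exp(-3*z)*sin(z)/9 - exp(-3*z)*cos(z)/3 − (1/9)·I.
Solving for I: (1 + 1/9)·I equals the remaining terms, so I = (9/10)·(exp(-3*z)*sin(z)/9 - exp(-3*z)*cos(z)/3).

exp(-3*z)*sin(z)/10 - 3*exp(-3*z)*cos(z)/10 + C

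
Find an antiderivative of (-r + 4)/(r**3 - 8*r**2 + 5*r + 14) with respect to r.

Factor the denominator: (r - 7)*(r - 2)*(r + 1).
Partial-fraction decomposition: 5/(24*(r + 1)) - 2/(15*(r - 2)) - 3/(40*(r - 7)).
Integrate each term: A/(r−a) contributes A·log|r−a|.

-3*log(r - 7)/40 - 2*log(r - 2)/15 + 5*log(r + 1)/24 + C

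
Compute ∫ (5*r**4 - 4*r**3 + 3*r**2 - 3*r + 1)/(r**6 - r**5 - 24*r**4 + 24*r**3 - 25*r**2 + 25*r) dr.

log(r)/25 + 1343*log(r - 5)/2600 - log(r - 1)/24 - 929*log(r + 5)/1950 - log(r**2 + 1)/52 + atan(r)/13 + C

Factor the denominator: r*(r - 5)*(r - 1)*(r + 5)*(r**2 + 1).
Partial-fraction decomposition: -(r - 2)/(26*(r**2 + 1)) - 929/(1950*(r + 5)) - 1/(24*(r - 1)) + 1343/(2600*(r - 5)) + 1/(25*r).
Integrate each term; A/(r−a) gives A·log|r−a|; the (Br+D)/(r²+p²) term gives a log and an atan.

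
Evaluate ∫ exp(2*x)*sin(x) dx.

Let I denote the integral. Integrate by parts with u = sin(x), dv = exp(2*x) dx, so v = exp(2*x)/2: I = exp(2*x)*sin(x)/2 − (1/2)·∫ exp(2*x)*cos(x) dx.
Apply parts again with u = cos(x), dv = exp(2*x) dx: ∫ exp(2*x)*cos(x) dx = exp(2*x)*cos(x)/2 + (1/2)·I. Substituting back brings back I: I = exp(2*x)*sin(x)/2 - exp(2*x)*cos(x)/4 − (1/4)·I.
Solving for I: (1 + 1/4)·I equals the remaining terms, so I = (4/5)·(exp(2*x)*sin(x)/2 - exp(2*x)*cos(x)/4).

2*exp(2*x)*sin(x)/5 - exp(2*x)*cos(x)/5 + C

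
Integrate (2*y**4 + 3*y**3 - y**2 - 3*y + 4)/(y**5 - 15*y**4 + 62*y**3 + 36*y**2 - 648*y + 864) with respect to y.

Factor the denominator: (y - 6)**2*(y - 4)*(y - 2)*(y + 3).
Partial-fraction decomposition: 17/(567*(y + 3)) - 5/(16*(y - 2)) + 85/(7*(y - 4)) - 12779/(1296*(y - 6)) + 1595/(36*(y - 6)**2).
Integrate each term; A/(y−a) gives A·log|y−a|; A/(y−a)² gives −A/(y−a).

-12779*log(y - 6)/1296 + 85*log(y - 4)/7 - 5*log(y - 2)/16 + 17*log(y + 3)/567 - 1595/(36*y - 216) + C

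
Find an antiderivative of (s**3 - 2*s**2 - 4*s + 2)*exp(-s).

(-s**3 - s**2 + 2*s)*exp(-s) + C

Use integration by parts with u = s**3 - 2*s**2 - 4*s + 2, dv = exp(-s) ds, so v = -exp(-s).
Apply parts 3 times (tabular method): alternate signs, differentiate u down to 0, integrate dv up.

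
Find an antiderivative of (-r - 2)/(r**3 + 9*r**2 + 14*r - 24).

-3*log(r - 1)/35 - log(r + 4)/5 + 2*log(r + 6)/7 + C

Factor the denominator: (r - 1)*(r + 4)*(r + 6).
Partial-fraction decomposition: 2/(7*(r + 6)) - 1/(5*(r + 4)) - 3/(35*(r - 1)).
Integrate each term: A/(r−a) contributes A·log|r−a|.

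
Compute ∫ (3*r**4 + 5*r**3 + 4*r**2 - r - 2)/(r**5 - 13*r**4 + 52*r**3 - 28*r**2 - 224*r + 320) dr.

2593*log(r - 5)/21 - 1421*log(r - 4)/12 - 25*log(r - 2)/12 + log(r + 2)/42 + 191/(2*r - 8) + C

Factor the denominator: (r - 5)*(r - 4)**2*(r - 2)*(r + 2).
Partial-fraction decomposition: 1/(42*(r + 2)) - 25/(12*(r - 2)) - 1421/(12*(r - 4)) - 191/(2*(r - 4)**2) + 2593/(21*(r - 5)).
Integrate each term; A/(r−a) gives A·log|r−a|; A/(r−a)² gives −A/(r−a).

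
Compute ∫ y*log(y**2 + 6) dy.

y**2*log(y**2 + 6)/2 - y**2/2 + 3*log(y**2 + 6) + C

Let u = y**2 + 6, so du = (2*y) dy.
The integral becomes (1/2)·∫ log(u) du; integrate by parts with u′=log(u), dv′=du.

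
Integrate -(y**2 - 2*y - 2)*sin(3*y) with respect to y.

y**2*cos(3*y)/3 - 2*y*sin(3*y)/9 - 2*y*cos(3*y)/3 + 2*sin(3*y)/9 - 20*cos(3*y)/27 + C

Use integration by parts with u = y**2 - 2*y - 2, dv = -sin(3*y) dy, so v = cos(3*y)/3.
Apply parts 2 times (tabular method): alternate signs, differentiate u down to 0, integrate dv up.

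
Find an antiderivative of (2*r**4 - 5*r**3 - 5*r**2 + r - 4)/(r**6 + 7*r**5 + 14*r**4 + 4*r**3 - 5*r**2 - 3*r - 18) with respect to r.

-11*log(r - 1)/96 - 46*log(r + 2)/15 + 533*log(r + 3)/160 - 3*log(r**2 + 1)/40 - 3*atan(r)/20 - 49/(8*r + 24) + C

Factor the denominator: (r - 1)*(r + 2)*(r + 3)**2*(r**2 + 1).
Partial-fraction decomposition: -3*(r + 1)/(20*(r**2 + 1)) + 533/(160*(r + 3)) + 49/(8*(r + 3)**2) - 46/(15*(r + 2)) - 11/(96*(r - 1)).
Integrate each term; A/(r−a) gives A·log|r−a|; the (Br+D)/(r²+p²) term gives a log and an atan.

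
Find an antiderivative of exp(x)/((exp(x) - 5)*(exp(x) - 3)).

log(exp(x) - 5)/2 - log(exp(x) - 3)/2 + C

Let u = e^x, du = e^x dx.
The integral becomes ∫ du/((u-3)(u-5)); decompose into partial fractions.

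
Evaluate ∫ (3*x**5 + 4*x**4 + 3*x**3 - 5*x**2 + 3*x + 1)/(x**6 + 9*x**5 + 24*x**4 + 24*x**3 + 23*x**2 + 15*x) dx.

Factor the denominator: x*(x + 1)*(x + 3)*(x + 5)*(x**2 + 1).
Partial-fraction decomposition: -(63*x + 101)/(260*(x**2 + 1)) + 7389/(1040*(x + 5)) - 539/(120*(x + 3)) + 9/(16*(x + 1)) + 1/(15*x).
Integrate each term; A/(x−a) gives A·log|x−a|; the (Bx+D)/(x²+p²) term gives a log and an atan.

log(x)/15 + 9*log(x + 1)/16 - 539*log(x + 3)/120 + 7389*log(x + 5)/1040 - 63*log(x**2 + 1)/520 - 101*atan(x)/260 + C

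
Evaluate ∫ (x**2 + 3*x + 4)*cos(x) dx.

x**2*sin(x) + 3*x*sin(x) + 2*x*cos(x) + 2*sin(x) + 3*cos(x) + C

Use integration by parts with u = x**2 + 3*x + 4, dv = cos(x) dx, so v = sin(x).
Apply parts 2 times (tabular method): alternate signs, differentiate u down to 0, integrate dv up.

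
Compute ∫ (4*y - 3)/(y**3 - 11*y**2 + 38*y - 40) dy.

17*log(y - 5)/3 - 13*log(y - 4)/2 + 5*log(y - 2)/6 + C

Factor the denominator: (y - 5)*(y - 4)*(y - 2).
Partial-fraction decomposition: 5/(6*(y - 2)) - 13/(2*(y - 4)) + 17/(3*(y - 5)).
Integrate each term: A/(y−a) contributes A·log|y−a|.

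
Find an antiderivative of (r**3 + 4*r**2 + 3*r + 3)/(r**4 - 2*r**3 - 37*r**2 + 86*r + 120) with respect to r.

81*log(r - 5)/22 - 143*log(r - 4)/50 + log(r + 1)/50 + 87*log(r + 6)/550 + C

Factor the denominator: (r - 5)*(r - 4)*(r + 1)*(r + 6).
Partial-fraction decomposition: 87/(550*(r + 6)) + 1/(50*(r + 1)) - 143/(50*(r - 4)) + 81/(22*(r - 5)).
Integrate each term: A/(r−a) contributes A·log|r−a|.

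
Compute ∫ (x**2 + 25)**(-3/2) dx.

Substitute x = 5·tan(θ), so dx = 5·sec(θ)^2 dθ and the radical becomes sqrt(x**2 + 25) = 5·sec(θ) by the Pythagorean identity.
Integrate the resulting trig expression in θ, then back-substitute tan(θ) = x/5, sec(θ) = sqrt(x**2 + 25)/5 (absorbing any constant into C).

x/(25*sqrt(x**2 + 25)) + C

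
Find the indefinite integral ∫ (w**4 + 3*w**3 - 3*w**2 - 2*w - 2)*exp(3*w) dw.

Use integration by parts with u = w**4 + 3*w**3 - 3*w**2 - 2*w - 2, dv = exp(3*w) dw, so v = exp(3*w)/3.
Apply parts 4 times (tabular method): alternate signs, differentiate u down to 0, integrate dv up.

(27*w**4 + 45*w**3 - 126*w**2 + 30*w - 64)*exp(3*w)/81 + C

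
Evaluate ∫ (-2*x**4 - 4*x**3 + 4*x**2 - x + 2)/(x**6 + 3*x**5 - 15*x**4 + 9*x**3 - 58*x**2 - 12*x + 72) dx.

-235*log(x - 3)/936 + log(x - 1)/140 + 9*log(x + 1)/200 + 197*log(x + 6)/1575 + 12*log(x**2 + 4)/325 - 149*atan(x/2)/650 + C

Factor the denominator: (x - 3)*(x - 1)*(x + 1)*(x + 6)*(x**2 + 4).
Partial-fraction decomposition: (24*x - 149)/(325*(x**2 + 4)) + 197/(1575*(x + 6)) + 9/(200*(x + 1)) + 1/(140*(x - 1)) - 235/(936*(x - 3)).
Integrate each term; A/(x−a) gives A·log|x−a|; the (Bx+D)/(x²+p²) term gives a log and an atan.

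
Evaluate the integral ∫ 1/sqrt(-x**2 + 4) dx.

Substitute x = 2·sin(θ), so dx = 2·cos(θ) dθ and the radical becomes sqrt(-x**2 + 4) = 2·cos(θ) by the Pythagorean identity.
Integrate the resulting trig expression in θ, then back-substitute θ = asin(x/2), sin(θ) = x/2, cos(θ) = sqrt(-x**2 + 4)/2 (absorbing any constant into C).

asin(x/2) + C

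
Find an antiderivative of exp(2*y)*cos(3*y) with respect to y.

3*exp(2*y)*sin(3*y)/13 + 2*exp(2*y)*cos(3*y)/13 + C

Let I denote the integral. Integrate by parts with u = cos(3*y), dv = exp(2*y) dy, so v = exp(2*y)/2: I = exp(2*y)*cos(3*y)/2 + (3/2)·∫ exp(2*y)*sin(3*y) dy.
Apply parts again with u = sin(3*y), dv = exp(2*y) dy: ∫ exp(2*y)*sin(3*y) dy = exp(2*y)*sin(3*y)/2 − (3/2)·I. Substituting back brings back I: I = 3*exp(2*y)*sin(3*y)/4 + exp(2*y)*cos(3*y)/2 − (9/4)·I.
Solving for I: (1 + 9/4)·I equals the remaining terms, so I = (4/13)·(3*exp(2*y)*sin(3*y)/4 + exp(2*y)*cos(3*y)/2).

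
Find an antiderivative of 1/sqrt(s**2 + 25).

log(s + sqrt(s**2 + 25)) + C

Substitute s = 5·tan(θ), so ds = 5·sec(θ)^2 dθ and the radical becomes sqrt(s**2 + 25) = 5·sec(θ) by the Pythagorean identity.
Integrate the resulting trig expression in θ, then back-substitute tan(θ) = s/5, sec(θ) = sqrt(s**2 + 25)/5 (absorbing any constant into C).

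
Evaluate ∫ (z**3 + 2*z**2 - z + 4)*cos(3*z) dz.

Use integration by parts with u = z**3 + 2*z**2 - z + 4, dv = cos(3*z) dz, so v = sin(3*z)/3.
Apply parts 3 times (tabular method): alternate signs, differentiate u down to 0, integrate dv up.

z**3*sin(3*z)/3 + 2*z**2*sin(3*z)/3 + z**2*cos(3*z)/3 - 5*z*sin(3*z)/9 + 4*z*cos(3*z)/9 + 32*sin(3*z)/27 - 5*cos(3*z)/27 + C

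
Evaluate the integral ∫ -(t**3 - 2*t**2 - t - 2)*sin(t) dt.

Use integration by parts with u = t**3 - 2*t**2 - t - 2, dv = -sin(t) dt, so v = cos(t).
Apply parts 3 times (tabular method): alternate signs, differentiate u down to 0, integrate dv up.

t**3*cos(t) - 3*t**2*sin(t) - 2*t**2*cos(t) + 4*t*sin(t) - 7*t*cos(t) + 7*sin(t) + 2*cos(t) + C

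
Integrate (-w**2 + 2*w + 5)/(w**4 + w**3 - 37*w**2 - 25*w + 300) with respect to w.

Factor the denominator: (w - 5)*(w - 3)*(w + 4)*(w + 5).
Partial-fraction decomposition: 3/(8*(w + 5)) - 19/(63*(w + 4)) - 1/(56*(w - 3)) - 1/(18*(w - 5)).
Integrate each term: A/(w−a) contributes A·log|w−a|.

-log(w - 5)/18 - log(w - 3)/56 - 19*log(w + 4)/63 + 3*log(w + 5)/8 + C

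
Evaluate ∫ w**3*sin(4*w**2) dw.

-w**2*cos(4*w**2)/8 + sin(4*w**2)/32 + C

Let u = w², du = 2w dw; rewrite as (1/2)∫ u^1·sin(4u) du.
Now integrate by parts 1 time.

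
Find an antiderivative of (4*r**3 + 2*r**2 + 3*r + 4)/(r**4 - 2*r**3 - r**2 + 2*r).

Factor the denominator: r*(r - 2)*(r - 1)*(r + 1).
Partial-fraction decomposition: 1/(6*(r + 1)) - 13/(2*(r - 1)) + 25/(3*(r - 2)) + 2/r.
Integrate each term: A/(r−a) contributes A·log|r−a|.

2*log(r) + 25*log(r - 2)/3 - 13*log(r - 1)/2 + log(r + 1)/6 + C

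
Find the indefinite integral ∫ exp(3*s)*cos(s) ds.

exp(3*s)*sin(s)/10 + 3*exp(3*s)*cos(s)/10 + C

Let I denote the integral. Integrate by parts with u = cos(s), dv = exp(3*s) ds, so v = exp(3*s)/3: I = exp(3*s)*cos(s)/3 + (1/3)·∫ exp(3*s)*sin(s) ds.
Apply parts again with u = sin(s), dv = exp(3*s) ds: ∫ exp(3*s)*sin(s) ds = exp(3*s)*sin(s)/3 − (1/3)·I. Substituting back brings back I: I = exp(3*s)*sin(s)/9 + exp(3*s)*cos(s)/3 − (1/9)·I.
Solving for I: (1 + 1/9)·I equals the remaining terms, so I = (9/10)·(exp(3*s)*sin(s)/9 + exp(3*s)*cos(s)/3).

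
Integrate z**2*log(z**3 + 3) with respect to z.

z**3*log(z**3 + 3)/3 - z**3/3 + log(z**3 + 3) + C

Let u = z**3 + 3, so du = (3*z**2) dz.
The integral becomes (1/3)·∫ log(u) du; integrate by parts with u′=log(u), dv′=du.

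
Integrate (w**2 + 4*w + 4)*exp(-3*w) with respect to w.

(-9*w**2 - 42*w - 50)*exp(-3*w)/27 + C

Use integration by parts with u = w**2 + 4*w + 4, dv = exp(-3*w) dw, so v = -exp(-3*w)/3.
Apply parts 2 times (tabular method): alternate signs, differentiate u down to 0, integrate dv up.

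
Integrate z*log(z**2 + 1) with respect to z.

z**2*log(z**2 + 1)/2 - z**2/2 + log(z**2 + 1)/2 + C

Let u = z**2 + 1, so du = (2*z) dz.
The integral becomes (1/2)·∫ log(u) du; integrate by parts with u′=log(u), dv′=du.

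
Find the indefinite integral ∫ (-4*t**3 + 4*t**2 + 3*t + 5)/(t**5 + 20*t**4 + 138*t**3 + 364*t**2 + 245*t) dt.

Factor the denominator: t*(t + 1)*(t + 5)*(t + 7)**2.
Partial-fraction decomposition: -12923/(1764*(t + 7)) - 388/(21*(t + 7)**2) + 59/(8*(t + 5)) - 5/(72*(t + 1)) + 1/(49*t).
Integrate each term; A/(t−a) gives A·log|t−a|; A/(t−a)² gives −A/(t−a).

log(t)/49 - 5*log(t + 1)/72 + 59*log(t + 5)/8 - 12923*log(t + 7)/1764 + 388/(21*t + 147) + C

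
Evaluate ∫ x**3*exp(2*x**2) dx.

(2*x**2 - 1)*exp(2*x**2)/8 + C

Let u = x², du = 2x dx; rewrite as (1/2)∫ u^1·exp(2u) du.
Now integrate by parts 1 time.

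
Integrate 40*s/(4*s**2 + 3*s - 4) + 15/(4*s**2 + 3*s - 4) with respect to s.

5*log(4*s**2 + 3*s - 4) + C

Let u = 4*s**2 + 3*s - 4, so du = (8*s + 3) ds.
Rewriting, the integral becomes 5·∫ 1/u du = 5·log(u).
Substituting back, u = 4*s**2 + 3*s - 4.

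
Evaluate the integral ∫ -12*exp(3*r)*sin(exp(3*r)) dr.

4*cos(exp(3*r)) + C

Let u = exp(3*r), so du = (3*exp(3*r)) dr.
Rewriting, the integral becomes -4·∫ sin(u) du = -4·-cos(u).
Substituting back, u = exp(3*r).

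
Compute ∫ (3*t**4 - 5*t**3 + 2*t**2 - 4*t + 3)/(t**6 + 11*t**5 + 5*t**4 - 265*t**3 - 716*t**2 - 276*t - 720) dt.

Factor the denominator: (t - 5)*(t + 4)*(t + 6)**2*(t**2 + 1).
Partial-fraction decomposition: (25*t - 187)/(35594*(t**2 + 1)) + 1202675/(662596*(t + 6)) + 5067/(814*(t + 6)**2) - 67/(36*(t + 4)) + 1283/(28314*(t - 5)).
Integrate each term; A/(t−a) gives A·log|t−a|; the (Bt+D)/(t²+p²) term gives a log and an atan.

1283*log(t - 5)/28314 - 67*log(t + 4)/36 + 1202675*log(t + 6)/662596 + 25*log(t**2 + 1)/71188 - 187*atan(t)/35594 - 5067/(814*t + 4884) + C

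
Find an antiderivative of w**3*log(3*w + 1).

w**4*log(3*w + 1)/4 - w**4/16 + w**3/36 - w**2/72 + w/108 - log(3*w + 1)/324 + C

Use integration by parts with u = log(3*w + 1), dv = w**3 dw.
Then du = 3/(3*w + 1) dw and v = w**4/4.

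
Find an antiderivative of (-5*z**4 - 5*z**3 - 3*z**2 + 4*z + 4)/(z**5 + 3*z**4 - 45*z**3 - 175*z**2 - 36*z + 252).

-2767*log(z - 7)/1404 + 5*log(z - 1)/504 - 14*log(z + 2)/27 + 61*log(z + 3)/24 - 1382*log(z + 6)/273 + C

Factor the denominator: (z - 7)*(z - 1)*(z + 2)*(z + 3)*(z + 6).
Partial-fraction decomposition: -1382/(273*(z + 6)) + 61/(24*(z + 3)) - 14/(27*(z + 2)) + 5/(504*(z - 1)) - 2767/(1404*(z - 7)).
Integrate each term: A/(z−a) contributes A·log|z−a|.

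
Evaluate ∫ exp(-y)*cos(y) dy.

Let I denote the integral. Integrate by parts with u = cos(y), dv = exp(-y) dy, so v = -exp(-y): I = -exp(-y)*cos(y) − ∫ exp(-y)*sin(y) dy.
Apply parts again with u = sin(y), dv = exp(-y) dy: ∫ exp(-y)*sin(y) dy = -exp(-y)*sin(y) + I. Substituting back brings back I: I = exp(-y)*sin(y) - exp(-y)*cos(y) − I.
Solving for I: (1 + 1)·I equals the remaining terms, so I = (1/2)·(exp(-y)*sin(y) - exp(-y)*cos(y)).

exp(-y)*sin(y)/2 - exp(-y)*cos(y)/2 + C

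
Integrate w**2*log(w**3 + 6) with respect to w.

w**3*log(w**3 + 6)/3 - w**3/3 + 2*log(w**3 + 6) + C

Let u = w**3 + 6, so du = (3*w**2) dw.
The integral becomes (1/3)·∫ log(u) du; integrate by parts with u′=log(u), dv′=du.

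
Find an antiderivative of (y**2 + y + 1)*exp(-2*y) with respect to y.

Use integration by parts with u = y**2 + y + 1, dv = exp(-2*y) dy, so v = -exp(-2*y)/2.
Apply parts 2 times (tabular method): alternate signs, differentiate u down to 0, integrate dv up.

(-y**2 - 2*y - 2)*exp(-2*y)/2 + C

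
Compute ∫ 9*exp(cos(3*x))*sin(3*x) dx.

Let u = cos(3*x), so du = (-3*sin(3*x)) dx.
Rewriting, the integral becomes -3·∫ e^u du = -3·e^u.
Substituting back, u = cos(3*x).

-3*exp(cos(3*x)) + C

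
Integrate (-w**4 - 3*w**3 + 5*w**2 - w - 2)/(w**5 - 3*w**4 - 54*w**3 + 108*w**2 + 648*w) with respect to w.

-log(w)/324 - 2201*log(w - 6)/2916 - 46*log(w + 3)/729 - 29*log(w + 6)/162 + 443/(162*w - 972) + C

Factor the denominator: w*(w - 6)**2*(w + 3)*(w + 6).
Partial-fraction decomposition: -29/(162*(w + 6)) - 46/(729*(w + 3)) - 2201/(2916*(w - 6)) - 443/(162*(w - 6)**2) - 1/(324*w).
Integrate each term; A/(w−a) gives A·log|w−a|; A/(w−a)² gives −A/(w−a).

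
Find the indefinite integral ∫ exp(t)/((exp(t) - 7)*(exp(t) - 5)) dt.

Let u = e^t, du = e^t dt.
The integral becomes ∫ du/((u-7)(u-5)); decompose into partial fractions.

log(exp(t) - 7)/2 - log(exp(t) - 5)/2 + C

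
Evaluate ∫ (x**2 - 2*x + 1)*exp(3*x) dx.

Use integration by parts with u = x**2 - 2*x + 1, dv = exp(3*x) dx, so v = exp(3*x)/3.
Apply parts 2 times (tabular method): alternate signs, differentiate u down to 0, integrate dv up.

(9*x**2 - 24*x + 17)*exp(3*x)/27 + C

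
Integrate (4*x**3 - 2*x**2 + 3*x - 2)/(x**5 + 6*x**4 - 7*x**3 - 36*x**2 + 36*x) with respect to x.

Factor the denominator: x*(x - 2)*(x - 1)*(x + 3)*(x + 6).
Partial-fraction decomposition: -239/(252*(x + 6)) + 137/(180*(x + 3)) - 3/(28*(x - 1)) + 7/(20*(x - 2)) - 1/(18*x).
Integrate each term: A/(x−a) contributes A·log|x−a|.

-log(x)/18 + 7*log(x - 2)/20 - 3*log(x - 1)/28 + 137*log(x + 3)/180 - 239*log(x + 6)/252 + C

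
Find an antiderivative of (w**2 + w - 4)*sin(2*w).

Use integration by parts with u = w**2 + w - 4, dv = sin(2*w) dw, so v = -cos(2*w)/2.
Apply parts 2 times (tabular method): alternate signs, differentiate u down to 0, integrate dv up.

-w**2*cos(2*w)/2 + w*sin(2*w)/2 - w*cos(2*w)/2 + sin(2*w)/4 + 9*cos(2*w)/4 + C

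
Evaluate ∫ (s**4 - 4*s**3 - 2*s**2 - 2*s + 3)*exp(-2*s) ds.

Use integration by parts with u = s**4 - 4*s**3 - 2*s**2 - 2*s + 3, dv = exp(-2*s) ds, so v = -exp(-2*s)/2.
Apply parts 4 times (tabular method): alternate signs, differentiate u down to 0, integrate dv up.

(-2*s**4 + 4*s**3 + 10*s**2 + 14*s + 1)*exp(-2*s)/4 + C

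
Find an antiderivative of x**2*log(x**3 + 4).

x**3*log(x**3 + 4)/3 - x**3/3 + 4*log(x**3 + 4)/3 + C

Let u = x**3 + 4, so du = (3*x**2) dx.
The integral becomes (1/3)·∫ log(u) du; integrate by parts with u′=log(u), dv′=du.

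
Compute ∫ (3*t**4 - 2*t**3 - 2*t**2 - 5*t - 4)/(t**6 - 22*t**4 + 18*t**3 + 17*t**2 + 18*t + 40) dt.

Factor the denominator: (t - 4)*(t - 2)*(t + 1)*(t + 5)*(t**2 + 1).
Partial-fraction decomposition: -(21*t - 1)/(442*(t**2 + 1)) - 262/(819*(t + 5)) + 1/(30*(t + 1)) - 1/(21*(t - 2)) + 292/(765*(t - 4)).
Integrate each term; A/(t−a) gives A·log|t−a|; the (Bt+D)/(t²+p²) term gives a log and an atan.

292*log(t - 4)/765 - log(t - 2)/21 + log(t + 1)/30 - 262*log(t + 5)/819 - 21*log(t**2 + 1)/884 + atan(t)/442 + C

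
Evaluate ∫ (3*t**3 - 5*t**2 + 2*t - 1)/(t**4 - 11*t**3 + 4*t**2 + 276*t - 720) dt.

-375*log(t - 6)/484 + 119*log(t - 4)/36 + 511*log(t + 5)/1089 - 479/(22*t - 132) + C

Factor the denominator: (t - 6)**2*(t - 4)*(t + 5).
Partial-fraction decomposition: 511/(1089*(t + 5)) + 119/(36*(t - 4)) - 375/(484*(t - 6)) + 479/(22*(t - 6)**2).
Integrate each term; A/(t−a) gives A·log|t−a|; A/(t−a)² gives −A/(t−a).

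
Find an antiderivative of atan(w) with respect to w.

w*atan(w) - log(w**2 + 1)/2 + C

Use integration by parts with u = arctan(w), dv = dw.
Then du = 1/(w**2 + 1) dw.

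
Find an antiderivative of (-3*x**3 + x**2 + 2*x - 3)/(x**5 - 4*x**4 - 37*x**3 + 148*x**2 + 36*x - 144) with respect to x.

Factor the denominator: (x - 6)*(x - 4)*(x - 1)*(x + 1)*(x + 6).
Partial-fraction decomposition: 223/(1400*(x + 6)) + 1/(350*(x + 1)) - 1/(70*(x - 1)) + 57/(100*(x - 4)) - 201/(280*(x - 6)).
Integrate each term: A/(x−a) contributes A·log|x−a|.

-201*log(x - 6)/280 + 57*log(x - 4)/100 - log(x - 1)/70 + log(x + 1)/350 + 223*log(x + 6)/1400 + C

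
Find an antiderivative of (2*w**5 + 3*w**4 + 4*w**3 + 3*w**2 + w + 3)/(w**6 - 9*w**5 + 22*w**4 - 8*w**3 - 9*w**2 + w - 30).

Factor the denominator: (w - 5)*(w - 3)*(w - 2)*(w + 1)*(w**2 + 1).
Partial-fraction decomposition: (w - 8)/(130*(w**2 + 1)) - 1/(72*(w + 1)) + 161/(45*(w - 2)) - 87/(8*(w - 3)) + 2177/(234*(w - 5)).
Integrate each term; A/(w−a) gives A·log|w−a|; the (Bw+D)/(w²+p²) term gives a log and an atan.

2177*log(w - 5)/234 - 87*log(w - 3)/8 + 161*log(w - 2)/45 - log(w + 1)/72 + log(w**2 + 1)/260 - 4*atan(w)/65 + C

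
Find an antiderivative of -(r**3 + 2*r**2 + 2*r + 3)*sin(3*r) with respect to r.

r**3*cos(3*r)/3 - r**2*sin(3*r)/3 + 2*r**2*cos(3*r)/3 - 4*r*sin(3*r)/9 + 4*r*cos(3*r)/9 - 4*sin(3*r)/27 + 23*cos(3*r)/27 + C

Use integration by parts with u = r**3 + 2*r**2 + 2*r + 3, dv = -sin(3*r) dr, so v = cos(3*r)/3.
Apply parts 3 times (tabular method): alternate signs, differentiate u down to 0, integrate dv up.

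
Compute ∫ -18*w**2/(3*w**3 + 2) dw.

Let u = 3*w**3 + 2, so du = (9*w**2) dw.
Rewriting, the integral becomes -2·∫ 1/u du = -2·log(u).
Substituting back, u = 3*w**3 + 2.

-2*log(3*w**3 + 2) + C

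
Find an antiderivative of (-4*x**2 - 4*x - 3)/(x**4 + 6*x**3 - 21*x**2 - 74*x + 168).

Factor the denominator: (x - 3)*(x - 2)*(x + 4)*(x + 7).
Partial-fraction decomposition: 19/(30*(x + 7)) - 17/(42*(x + 4)) + 1/(2*(x - 2)) - 51/(70*(x - 3)).
Integrate each term: A/(x−a) contributes A·log|x−a|.

-51*log(x - 3)/70 + log(x - 2)/2 - 17*log(x + 4)/42 + 19*log(x + 7)/30 + C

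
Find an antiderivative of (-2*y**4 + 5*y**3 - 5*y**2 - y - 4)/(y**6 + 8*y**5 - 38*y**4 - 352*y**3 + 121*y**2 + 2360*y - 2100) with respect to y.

-851*log(y - 6)/15730 + log(y - 2)/98 - 7*log(y - 1)/1440 - 374921*log(y + 5)/213444 + 751*log(y + 7)/416 - 1999/(924*y + 4620) + C

Factor the denominator: (y - 6)*(y - 2)*(y - 1)*(y + 5)**2*(y + 7).
Partial-fraction decomposition: 751/(416*(y + 7)) - 374921/(213444*(y + 5)) + 1999/(924*(y + 5)**2) - 7/(1440*(y - 1)) + 1/(98*(y - 2)) - 851/(15730*(y - 6)).
Integrate each term; A/(y−a) gives A·log|y−a|; A/(y−a)² gives −A/(y−a).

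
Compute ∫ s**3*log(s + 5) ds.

s**4*log(s + 5)/4 - s**4/16 + 5*s**3/12 - 25*s**2/8 + 125*s/4 - 625*log(s + 5)/4 + C

Use integration by parts with u = log(s + 5), dv = s**3 ds.
Then du = 1/(s + 5) ds and v = s**4/4.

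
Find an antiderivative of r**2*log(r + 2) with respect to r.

r**3*log(r + 2)/3 - r**3/9 + r**2/3 - 4*r/3 + 8*log(r + 2)/3 + C

Use integration by parts with u = log(r + 2), dv = r**2 dr.
Then du = 1/(r + 2) dr and v = r**3/3.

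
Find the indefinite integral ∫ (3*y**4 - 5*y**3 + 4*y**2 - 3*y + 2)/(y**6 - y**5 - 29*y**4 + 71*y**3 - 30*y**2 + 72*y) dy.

log(y)/36 + 251*log(y - 4)/340 - 137*log(y - 3)/270 - 1283*log(y + 6)/4995 - 11*log(y**2 + 1)/12580 + 177*atan(y)/6290 + C

Factor the denominator: y*(y - 4)*(y - 3)*(y + 6)*(y**2 + 1).
Partial-fraction decomposition: -(11*y - 177)/(6290*(y**2 + 1)) - 1283/(4995*(y + 6)) - 137/(270*(y - 3)) + 251/(340*(y - 4)) + 1/(36*y).
Integrate each term; A/(y−a) gives A·log|y−a|; the (By+D)/(y²+p²) term gives a log and an atan.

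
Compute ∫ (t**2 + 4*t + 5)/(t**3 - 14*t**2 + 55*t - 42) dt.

41*log(t - 7)/3 - 13*log(t - 6) + log(t - 1)/3 + C

Factor the denominator: (t - 7)*(t - 6)*(t - 1).
Partial-fraction decomposition: 1/(3*(t - 1)) - 13/(t - 6) + 41/(3*(t - 7)).
Integrate each term: A/(t−a) contributes A·log|t−a|.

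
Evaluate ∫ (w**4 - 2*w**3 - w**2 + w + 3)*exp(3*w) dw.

(27*w**4 - 90*w**3 + 63*w**2 - 15*w + 86)*exp(3*w)/81 + C

Use integration by parts with u = w**4 - 2*w**3 - w**2 + w + 3, dv = exp(3*w) dw, so v = exp(3*w)/3.
Apply parts 4 times (tabular method): alternate signs, differentiate u down to 0, integrate dv up.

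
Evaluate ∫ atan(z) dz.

Use integration by parts with u = arctan(z), dv = dz.
Then du = 1/(z**2 + 1) dz.

z*atan(z) - log(z**2 + 1)/2 + C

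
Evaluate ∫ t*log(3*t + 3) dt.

Use integration by parts with u = log(3*t + 3), dv = t dt.
Then du = 3/(3*t + 3) dt and v = t**2/2.

t**2*log(3*t + 3)/2 - t**2/4 + t/2 - log(t + 1)/2 + C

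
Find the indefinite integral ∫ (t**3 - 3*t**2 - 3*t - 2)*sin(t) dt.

-t**3*cos(t) + 3*t**2*sin(t) + 3*t**2*cos(t) - 6*t*sin(t) + 9*t*cos(t) - 9*sin(t) - 4*cos(t) + C

Use integration by parts with u = t**3 - 3*t**2 - 3*t - 2, dv = sin(t) dt, so v = -cos(t).
Apply parts 3 times (tabular method): alternate signs, differentiate u down to 0, integrate dv up.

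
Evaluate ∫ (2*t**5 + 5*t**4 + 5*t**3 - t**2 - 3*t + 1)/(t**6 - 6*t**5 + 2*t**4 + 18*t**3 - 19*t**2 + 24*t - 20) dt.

Factor the denominator: (t - 5)*(t - 2)*(t - 1)*(t + 2)*(t**2 + 1).
Partial-fraction decomposition: -(9*t + 32)/(130*(t**2 + 1)) + 1/(20*(t + 2)) + 3/(8*(t - 1)) - 35/(12*(t - 2)) + 1423/(312*(t - 5)).
Integrate each term; A/(t−a) gives A·log|t−a|; the (Bt+D)/(t²+p²) term gives a log and an atan.

1423*log(t - 5)/312 - 35*log(t - 2)/12 + 3*log(t - 1)/8 + log(t + 2)/20 - 9*log(t**2 + 1)/260 - 16*atan(t)/65 + C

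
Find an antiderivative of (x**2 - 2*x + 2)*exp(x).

Use integration by parts with u = x**2 - 2*x + 2, dv = exp(x) dx, so v = exp(x).
Apply parts 2 times (tabular method): alternate signs, differentiate u down to 0, integrate dv up.

(x**2 - 4*x + 6)*exp(x) + C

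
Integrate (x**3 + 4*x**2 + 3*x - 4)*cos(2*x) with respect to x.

x**3*sin(2*x)/2 + 2*x**2*sin(2*x) + 3*x**2*cos(2*x)/4 + 3*x*sin(2*x)/4 + 2*x*cos(2*x) - 3*sin(2*x) + 3*cos(2*x)/8 + C

Use integration by parts with u = x**3 + 4*x**2 + 3*x - 4, dv = cos(2*x) dx, so v = sin(2*x)/2.
Apply parts 3 times (tabular method): alternate signs, differentiate u down to 0, integrate dv up.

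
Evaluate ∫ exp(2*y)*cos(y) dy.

exp(2*y)*sin(y)/5 + 2*exp(2*y)*cos(y)/5 + C

Let I denote the integral. Integrate by parts with u = cos(y), dv = exp(2*y) dy, so v = exp(2*y)/2: I = exp(2*y)*cos(y)/2 + (1/2)·∫ exp(2*y)*sin(y) dy.
Apply parts again with u = sin(y), dv = exp(2*y) dy: ∫ exp(2*y)*sin(y) dy = exp(2*y)*sin(y)/2 − (1/2)·I. Substituting back brings back I: I = exp(2*y)*sin(y)/4 + exp(2*y)*cos(y)/2 − (1/4)·I.
Solving for I: (1 + 1/4)·I equals the remaining terms, so I = (4/5)·(exp(2*y)*sin(y)/4 + exp(2*y)*cos(y)/2).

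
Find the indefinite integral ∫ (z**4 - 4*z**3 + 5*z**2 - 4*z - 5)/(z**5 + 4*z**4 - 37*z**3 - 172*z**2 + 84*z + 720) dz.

Factor the denominator: (z - 6)*(z - 2)*(z + 3)*(z + 4)*(z + 5).
Partial-fraction decomposition: 115/(14*(z + 5)) - 201/(20*(z + 4)) + 241/(90*(z + 3)) + 3/(280*(z - 2)) + 53/(360*(z - 6)).
Integrate each term: A/(z−a) contributes A·log|z−a|.

53*log(z - 6)/360 + 3*log(z - 2)/280 + 241*log(z + 3)/90 - 201*log(z + 4)/20 + 115*log(z + 5)/14 + C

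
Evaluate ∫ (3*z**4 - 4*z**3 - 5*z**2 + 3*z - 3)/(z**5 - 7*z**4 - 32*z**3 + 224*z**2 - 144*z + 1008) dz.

5604*log(z - 7)/689 - 953*log(z - 6)/160 + 1517*log(z + 6)/2080 + 99*log(z**2 + 4)/2120 + 379*atan(z/2)/4240 + C

Factor the denominator: (z - 7)*(z - 6)*(z + 6)*(z**2 + 4).
Partial-fraction decomposition: (198*z + 379)/(2120*(z**2 + 4)) + 1517/(2080*(z + 6)) - 953/(160*(z - 6)) + 5604/(689*(z - 7)).
Integrate each term; A/(z−a) gives A·log|z−a|; the (Bz+D)/(z²+p²) term gives a log and an atan.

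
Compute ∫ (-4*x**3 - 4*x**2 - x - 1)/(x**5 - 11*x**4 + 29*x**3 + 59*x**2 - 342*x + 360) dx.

-101*log(x - 5)/8 + 325*log(x - 4)/14 - 37*log(x - 3)/3 + 17*log(x - 2)/10 + 37*log(x + 3)/840 + C

Factor the denominator: (x - 5)*(x - 4)*(x - 3)*(x - 2)*(x + 3).
Partial-fraction decomposition: 37/(840*(x + 3)) + 17/(10*(x - 2)) - 37/(3*(x - 3)) + 325/(14*(x - 4)) - 101/(8*(x - 5)).
Integrate each term: A/(x−a) contributes A·log|x−a|.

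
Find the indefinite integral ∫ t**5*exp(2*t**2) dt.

(2*t**4 - 2*t**2 + 1)*exp(2*t**2)/8 + C

Let u = t², du = 2t dt; rewrite as (1/2)∫ u^2·exp(2u) du.
Now integrate by parts 2 times.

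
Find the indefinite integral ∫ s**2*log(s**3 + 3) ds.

Let u = s**3 + 3, so du = (3*s**2) ds.
The integral becomes (1/3)·∫ log(u) du; integrate by parts with u′=log(u), dv′=du.

s**3*log(s**3 + 3)/3 - s**3/3 + log(s**3 + 3) + C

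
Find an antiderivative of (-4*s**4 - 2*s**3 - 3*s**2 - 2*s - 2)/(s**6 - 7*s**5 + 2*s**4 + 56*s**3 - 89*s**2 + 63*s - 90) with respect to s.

Factor the denominator: (s - 5)*(s - 3)*(s - 2)*(s + 3)*(s**2 + 1).
Partial-fraction decomposition: 3*(7*s + 9)/(1300*(s**2 + 1)) + 293/(2400*(s + 3)) - 98/(75*(s - 2)) + 413/(120*(s - 3)) - 2837/(1248*(s - 5)).
Integrate each term; A/(s−a) gives A·log|s−a|; the (Bs+D)/(s²+p²) term gives a log and an atan.

-2837*log(s - 5)/1248 + 413*log(s - 3)/120 - 98*log(s - 2)/75 + 293*log(s + 3)/2400 + 21*log(s**2 + 1)/2600 + 27*atan(s)/1300 + C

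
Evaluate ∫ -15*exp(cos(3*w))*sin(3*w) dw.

Let u = cos(3*w), so du = (-3*sin(3*w)) dw.
Rewriting, the integral becomes 5·∫ e^u du = 5·e^u.
Substituting back, u = cos(3*w).

5*exp(cos(3*w)) + C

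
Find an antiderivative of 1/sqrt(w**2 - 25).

Substitute w = 5·sec(θ), so dw = 5·sec(θ)*tan(θ) dθ and the radical becomes sqrt(w**2 - 25) = 5·tan(θ) by the Pythagorean identity.
Integrate the resulting trig expression in θ, then back-substitute sec(θ) = w/5, tan(θ) = sqrt(w**2 - 25)/5 (absorbing any constant into C).

log(w + sqrt(w**2 - 25)) + C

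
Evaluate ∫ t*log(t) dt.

t**2*log(t)/2 - t**2/4 + C

Use integration by parts with u = log(t), dv = t dt.
Then du = 1/t dt and v = t**2/2.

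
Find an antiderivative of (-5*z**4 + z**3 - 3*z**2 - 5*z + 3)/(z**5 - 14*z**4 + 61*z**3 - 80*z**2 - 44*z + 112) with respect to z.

-3947*log(z - 7)/200 + 427*log(z - 4)/20 - 5951*log(z - 2)/900 - log(z + 1)/360 + 91/(30*z - 60) + C

Factor the denominator: (z - 7)*(z - 4)*(z - 2)**2*(z + 1).
Partial-fraction decomposition: -1/(360*(z + 1)) - 5951/(900*(z - 2)) - 91/(30*(z - 2)**2) + 427/(20*(z - 4)) - 3947/(200*(z - 7)).
Integrate each term; A/(z−a) gives A·log|z−a|; A/(z−a)² gives −A/(z−a).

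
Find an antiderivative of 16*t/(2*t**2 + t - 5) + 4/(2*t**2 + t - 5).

4*log(2*t**2 + t - 5) + C

Let u = 2*t**2 + t - 5, so du = (4*t + 1) dt.
Rewriting, the integral becomes 4·∫ 1/u du = 4·log(u).
Substituting back, u = 2*t**2 + t - 5.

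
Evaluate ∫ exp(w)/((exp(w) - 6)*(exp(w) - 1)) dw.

Let u = e^w, du = e^w dw.
The integral becomes ∫ du/((u-1)(u-6)); decompose into partial fractions.

log(exp(w) - 6)/5 - log(exp(w) - 1)/5 + C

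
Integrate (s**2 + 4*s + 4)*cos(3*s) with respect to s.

s**2*sin(3*s)/3 + 4*s*sin(3*s)/3 + 2*s*cos(3*s)/9 + 34*sin(3*s)/27 + 4*cos(3*s)/9 + C

Use integration by parts with u = s**2 + 4*s + 4, dv = cos(3*s) ds, so v = sin(3*s)/3.
Apply parts 2 times (tabular method): alternate signs, differentiate u down to 0, integrate dv up.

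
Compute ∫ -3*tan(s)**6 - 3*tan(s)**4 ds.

-3*tan(s)**5/5 + C

Let u = tan(s), so du = (tan(s)**2 + 1) ds.
Rewriting, the integral becomes -3·∫ u^4 du = -3·u^5/5.
Substituting back, u = tan(s).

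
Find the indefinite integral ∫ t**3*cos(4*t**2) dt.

t**2*sin(4*t**2)/8 + cos(4*t**2)/32 + C

Let u = t², du = 2t dt; rewrite as (1/2)∫ u^1·cos(4u) du.
Now integrate by parts 1 time.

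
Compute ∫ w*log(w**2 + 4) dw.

Let u = w**2 + 4, so du = (2*w) dw.
The integral becomes (1/2)·∫ log(u) du; integrate by parts with u′=log(u), dv′=du.

w**2*log(w**2 + 4)/2 - w**2/2 + 2*log(w**2 + 4) + C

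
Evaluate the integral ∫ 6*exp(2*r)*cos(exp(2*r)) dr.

Let u = exp(2*r), so du = (2*exp(2*r)) dr.
Rewriting, the integral becomes 3·∫ cos(u) du = 3·sin(u).
Substituting back, u = exp(2*r).

3*sin(exp(2*r)) + C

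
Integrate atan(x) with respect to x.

Use integration by parts with u = arctan(x), dv = dx.
Then du = 1/(x**2 + 1) dx.

x*atan(x) - log(x**2 + 1)/2 + C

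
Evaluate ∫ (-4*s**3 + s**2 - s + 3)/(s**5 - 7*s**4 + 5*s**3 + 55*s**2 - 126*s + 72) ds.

-241*log(s - 4)/42 + 33*log(s - 3)/4 - 27*log(s - 2)/10 + log(s - 1)/24 + 41*log(s + 3)/280 + C

Factor the denominator: (s - 4)*(s - 3)*(s - 2)*(s - 1)*(s + 3).
Partial-fraction decomposition: 41/(280*(s + 3)) + 1/(24*(s - 1)) - 27/(10*(s - 2)) + 33/(4*(s - 3)) - 241/(42*(s - 4)).
Integrate each term: A/(s−a) contributes A·log|s−a|.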